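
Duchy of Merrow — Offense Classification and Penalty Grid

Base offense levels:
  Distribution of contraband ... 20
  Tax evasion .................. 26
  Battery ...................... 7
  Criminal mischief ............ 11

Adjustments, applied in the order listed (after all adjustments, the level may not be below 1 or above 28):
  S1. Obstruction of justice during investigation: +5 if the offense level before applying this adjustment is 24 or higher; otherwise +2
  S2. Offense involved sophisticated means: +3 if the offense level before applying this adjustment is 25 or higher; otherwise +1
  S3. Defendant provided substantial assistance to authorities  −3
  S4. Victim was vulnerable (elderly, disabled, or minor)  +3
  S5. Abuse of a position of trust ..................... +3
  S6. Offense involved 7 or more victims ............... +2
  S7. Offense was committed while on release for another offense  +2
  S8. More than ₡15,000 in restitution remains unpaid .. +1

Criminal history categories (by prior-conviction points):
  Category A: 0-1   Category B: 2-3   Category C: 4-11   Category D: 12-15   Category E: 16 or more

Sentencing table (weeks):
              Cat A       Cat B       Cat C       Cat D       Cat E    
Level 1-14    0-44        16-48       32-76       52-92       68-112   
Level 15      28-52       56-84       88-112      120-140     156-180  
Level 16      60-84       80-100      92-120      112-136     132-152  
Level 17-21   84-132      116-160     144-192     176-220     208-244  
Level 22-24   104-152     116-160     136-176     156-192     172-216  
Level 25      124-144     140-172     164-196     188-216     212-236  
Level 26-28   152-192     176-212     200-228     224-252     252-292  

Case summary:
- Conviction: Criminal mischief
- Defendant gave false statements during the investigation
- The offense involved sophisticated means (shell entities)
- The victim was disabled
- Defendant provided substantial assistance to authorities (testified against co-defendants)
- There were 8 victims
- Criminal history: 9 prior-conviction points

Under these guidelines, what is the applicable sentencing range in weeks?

Base offense level for criminal mischief: 11.
S1 applies (level before this adjustment is 11 < 24, so +2): 11 + 2 = 13.
S2 applies (level before this adjustment is 13 < 25, so +1): 13 + 1 = 14.
S3 applies: 14 − 3 = 11.
S4 applies: 11 + 3 = 14.
S6 applies: 14 + 2 = 16.
S8 does not apply.
Final offense level: 16.
Criminal history: 9 prior points → Category C (4-11).
Level 16 falls in the 16 band.
Grid: Level 16 × Category C = 92-120 weeks.

92-120 weeks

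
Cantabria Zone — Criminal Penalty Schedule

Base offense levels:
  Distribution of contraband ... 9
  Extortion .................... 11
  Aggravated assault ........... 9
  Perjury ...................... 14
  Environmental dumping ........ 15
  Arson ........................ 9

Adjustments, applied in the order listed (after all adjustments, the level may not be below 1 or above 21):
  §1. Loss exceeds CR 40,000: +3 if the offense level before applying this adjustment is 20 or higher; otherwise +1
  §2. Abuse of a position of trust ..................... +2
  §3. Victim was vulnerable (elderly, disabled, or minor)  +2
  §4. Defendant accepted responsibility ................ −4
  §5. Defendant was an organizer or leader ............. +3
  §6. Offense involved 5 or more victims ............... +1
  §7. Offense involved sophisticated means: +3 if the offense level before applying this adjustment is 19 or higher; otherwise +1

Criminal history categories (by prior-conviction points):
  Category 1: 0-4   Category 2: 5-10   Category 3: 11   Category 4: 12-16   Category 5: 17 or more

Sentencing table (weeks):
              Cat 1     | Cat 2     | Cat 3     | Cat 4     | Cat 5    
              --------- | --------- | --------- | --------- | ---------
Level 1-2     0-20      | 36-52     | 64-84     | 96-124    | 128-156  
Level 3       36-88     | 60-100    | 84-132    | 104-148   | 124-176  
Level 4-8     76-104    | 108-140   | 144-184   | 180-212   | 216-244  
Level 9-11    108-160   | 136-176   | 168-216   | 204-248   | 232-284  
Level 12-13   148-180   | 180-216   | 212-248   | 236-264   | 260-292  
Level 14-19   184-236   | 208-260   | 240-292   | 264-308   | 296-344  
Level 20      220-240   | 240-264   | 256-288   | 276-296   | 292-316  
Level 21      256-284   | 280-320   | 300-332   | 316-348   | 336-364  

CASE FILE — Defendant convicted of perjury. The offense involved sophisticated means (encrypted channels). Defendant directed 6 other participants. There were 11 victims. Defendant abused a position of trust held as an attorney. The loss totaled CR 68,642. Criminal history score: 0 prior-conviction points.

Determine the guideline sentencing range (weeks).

256-284 weeks

Base offense level for perjury: 14.
§1 applies (level before this adjustment is 14 < 20, so +1): 14 + 1 = 15.
§2 applies: 15 + 2 = 17.
§3 does not apply.
§5 applies: 17 + 3 = 20.
§6 applies: 20 + 1 = 21.
§7 applies (level before this adjustment is 21 ≥ 19, so +3): 21 + 3 = 24.
Level 24 exceeds the maximum of 21; capped at 21.
Final offense level: 21.
Criminal history: 0 prior points → Category 1 (0-4).
Level 21 falls in the 21 band.
Grid: Level 21 × Category 1 = 256-284 weeks.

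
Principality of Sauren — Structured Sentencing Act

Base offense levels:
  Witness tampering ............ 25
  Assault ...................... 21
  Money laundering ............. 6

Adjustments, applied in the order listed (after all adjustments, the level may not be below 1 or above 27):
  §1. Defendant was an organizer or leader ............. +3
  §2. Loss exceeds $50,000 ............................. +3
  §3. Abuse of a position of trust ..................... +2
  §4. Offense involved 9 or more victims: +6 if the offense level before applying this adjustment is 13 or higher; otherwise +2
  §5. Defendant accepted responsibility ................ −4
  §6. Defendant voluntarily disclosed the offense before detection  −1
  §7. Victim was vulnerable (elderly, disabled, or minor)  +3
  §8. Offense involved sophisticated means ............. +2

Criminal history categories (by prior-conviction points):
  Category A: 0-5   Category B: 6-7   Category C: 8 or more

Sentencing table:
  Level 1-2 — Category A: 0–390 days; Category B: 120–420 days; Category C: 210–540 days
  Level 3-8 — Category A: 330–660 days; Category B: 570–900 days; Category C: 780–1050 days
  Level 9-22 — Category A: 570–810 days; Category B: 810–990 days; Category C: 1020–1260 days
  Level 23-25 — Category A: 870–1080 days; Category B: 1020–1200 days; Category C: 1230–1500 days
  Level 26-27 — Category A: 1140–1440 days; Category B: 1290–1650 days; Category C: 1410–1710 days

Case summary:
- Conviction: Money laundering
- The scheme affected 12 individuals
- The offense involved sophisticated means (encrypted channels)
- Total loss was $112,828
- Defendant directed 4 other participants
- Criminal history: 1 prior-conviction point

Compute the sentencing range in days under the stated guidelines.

Base offense level for money laundering: 6.
§1 applies: 6 + 3 = 9.
§2 applies: 9 + 3 = 12.
§4 applies (level before this adjustment is 12 < 13, so +2): 12 + 2 = 14.
§5 does not apply.
§8 applies: 14 + 2 = 16.
Final offense level: 16.
Criminal history: 1 prior point → Category A (0-5).
Level 16 falls in the 9-22 band.
Grid: Level 9-22 × Category A = 570-810 days.

570-810 days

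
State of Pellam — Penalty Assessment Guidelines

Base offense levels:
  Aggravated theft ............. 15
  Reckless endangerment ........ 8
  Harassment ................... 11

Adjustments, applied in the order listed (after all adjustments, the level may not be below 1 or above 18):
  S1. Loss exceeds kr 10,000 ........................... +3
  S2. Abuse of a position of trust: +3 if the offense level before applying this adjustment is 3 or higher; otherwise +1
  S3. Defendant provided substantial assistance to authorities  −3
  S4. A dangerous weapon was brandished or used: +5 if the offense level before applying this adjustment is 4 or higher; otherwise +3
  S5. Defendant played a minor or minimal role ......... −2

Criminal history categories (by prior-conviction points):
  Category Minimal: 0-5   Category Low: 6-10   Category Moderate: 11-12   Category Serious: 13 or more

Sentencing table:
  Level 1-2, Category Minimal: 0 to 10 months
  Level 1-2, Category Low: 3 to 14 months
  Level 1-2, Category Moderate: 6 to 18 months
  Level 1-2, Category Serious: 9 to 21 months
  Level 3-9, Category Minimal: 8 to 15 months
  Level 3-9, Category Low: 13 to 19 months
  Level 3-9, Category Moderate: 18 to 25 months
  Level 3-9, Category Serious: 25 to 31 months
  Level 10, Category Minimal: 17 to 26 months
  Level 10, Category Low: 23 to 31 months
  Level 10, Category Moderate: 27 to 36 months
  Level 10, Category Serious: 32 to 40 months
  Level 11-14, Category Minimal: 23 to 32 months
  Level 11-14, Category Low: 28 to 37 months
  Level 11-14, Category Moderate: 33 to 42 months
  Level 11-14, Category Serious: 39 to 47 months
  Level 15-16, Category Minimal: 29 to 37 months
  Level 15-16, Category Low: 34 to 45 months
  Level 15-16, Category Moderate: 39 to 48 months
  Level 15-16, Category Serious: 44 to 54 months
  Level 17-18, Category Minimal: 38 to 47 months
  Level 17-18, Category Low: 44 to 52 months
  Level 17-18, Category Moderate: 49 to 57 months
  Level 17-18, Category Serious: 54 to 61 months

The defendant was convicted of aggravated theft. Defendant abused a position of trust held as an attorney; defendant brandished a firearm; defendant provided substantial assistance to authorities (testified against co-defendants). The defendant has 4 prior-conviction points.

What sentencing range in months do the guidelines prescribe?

38-47 months

Base offense level for aggravated theft: 15.
S2 applies (level before this adjustment is 15 ≥ 3, so +3): 15 + 3 = 18.
S3 applies: 18 − 3 = 15.
S4 applies (level before this adjustment is 15 ≥ 4, so +5): 15 + 5 = 20.
S5 does not apply.
Level 20 exceeds the maximum of 18; capped at 18.
Final offense level: 18.
Criminal history: 4 prior points → Category Minimal (0-5).
Level 18 falls in the 17-18 band.
Grid: Level 17-18 × Category Minimal = 38-47 months.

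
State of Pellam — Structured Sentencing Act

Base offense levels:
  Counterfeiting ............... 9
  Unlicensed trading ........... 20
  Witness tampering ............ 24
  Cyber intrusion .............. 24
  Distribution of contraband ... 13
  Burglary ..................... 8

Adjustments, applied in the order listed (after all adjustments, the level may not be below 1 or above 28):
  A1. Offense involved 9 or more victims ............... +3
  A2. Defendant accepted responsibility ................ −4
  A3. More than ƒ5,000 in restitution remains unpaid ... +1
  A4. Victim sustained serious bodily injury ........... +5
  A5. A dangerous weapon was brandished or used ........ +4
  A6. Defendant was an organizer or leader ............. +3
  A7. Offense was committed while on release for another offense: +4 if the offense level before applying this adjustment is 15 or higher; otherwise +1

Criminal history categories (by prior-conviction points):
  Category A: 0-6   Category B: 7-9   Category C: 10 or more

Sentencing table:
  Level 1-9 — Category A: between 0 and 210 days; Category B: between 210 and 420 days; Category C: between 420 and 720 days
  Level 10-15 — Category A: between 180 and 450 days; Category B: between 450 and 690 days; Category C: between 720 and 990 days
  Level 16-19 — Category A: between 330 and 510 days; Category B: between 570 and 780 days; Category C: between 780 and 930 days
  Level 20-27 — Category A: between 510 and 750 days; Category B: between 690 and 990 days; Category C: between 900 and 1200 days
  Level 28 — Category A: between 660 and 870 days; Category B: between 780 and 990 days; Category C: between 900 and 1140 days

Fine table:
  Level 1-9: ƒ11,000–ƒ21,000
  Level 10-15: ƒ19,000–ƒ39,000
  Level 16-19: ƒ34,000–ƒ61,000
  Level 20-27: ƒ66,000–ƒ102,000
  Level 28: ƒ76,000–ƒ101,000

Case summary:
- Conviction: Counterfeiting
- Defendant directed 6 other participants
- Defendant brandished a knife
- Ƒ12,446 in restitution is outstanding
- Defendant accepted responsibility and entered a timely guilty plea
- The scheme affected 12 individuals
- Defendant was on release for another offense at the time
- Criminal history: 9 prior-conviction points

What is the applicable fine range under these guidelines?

ƒ66,000–ƒ102,000

Base offense level for counterfeiting: 9.
A1 applies: 9 + 3 = 12.
A2 applies: 12 − 4 = 8.
A3 applies: 8 + 1 = 9.
A5 applies: 9 + 4 = 13.
A6 applies: 13 + 3 = 16.
A7 applies (level before this adjustment is 16 ≥ 15, so +4): 16 + 4 = 20.
Final offense level: 20.
Level 20 falls in the 20-27 band.
Fine table: Level 20-27 → ƒ66,000–ƒ102,000.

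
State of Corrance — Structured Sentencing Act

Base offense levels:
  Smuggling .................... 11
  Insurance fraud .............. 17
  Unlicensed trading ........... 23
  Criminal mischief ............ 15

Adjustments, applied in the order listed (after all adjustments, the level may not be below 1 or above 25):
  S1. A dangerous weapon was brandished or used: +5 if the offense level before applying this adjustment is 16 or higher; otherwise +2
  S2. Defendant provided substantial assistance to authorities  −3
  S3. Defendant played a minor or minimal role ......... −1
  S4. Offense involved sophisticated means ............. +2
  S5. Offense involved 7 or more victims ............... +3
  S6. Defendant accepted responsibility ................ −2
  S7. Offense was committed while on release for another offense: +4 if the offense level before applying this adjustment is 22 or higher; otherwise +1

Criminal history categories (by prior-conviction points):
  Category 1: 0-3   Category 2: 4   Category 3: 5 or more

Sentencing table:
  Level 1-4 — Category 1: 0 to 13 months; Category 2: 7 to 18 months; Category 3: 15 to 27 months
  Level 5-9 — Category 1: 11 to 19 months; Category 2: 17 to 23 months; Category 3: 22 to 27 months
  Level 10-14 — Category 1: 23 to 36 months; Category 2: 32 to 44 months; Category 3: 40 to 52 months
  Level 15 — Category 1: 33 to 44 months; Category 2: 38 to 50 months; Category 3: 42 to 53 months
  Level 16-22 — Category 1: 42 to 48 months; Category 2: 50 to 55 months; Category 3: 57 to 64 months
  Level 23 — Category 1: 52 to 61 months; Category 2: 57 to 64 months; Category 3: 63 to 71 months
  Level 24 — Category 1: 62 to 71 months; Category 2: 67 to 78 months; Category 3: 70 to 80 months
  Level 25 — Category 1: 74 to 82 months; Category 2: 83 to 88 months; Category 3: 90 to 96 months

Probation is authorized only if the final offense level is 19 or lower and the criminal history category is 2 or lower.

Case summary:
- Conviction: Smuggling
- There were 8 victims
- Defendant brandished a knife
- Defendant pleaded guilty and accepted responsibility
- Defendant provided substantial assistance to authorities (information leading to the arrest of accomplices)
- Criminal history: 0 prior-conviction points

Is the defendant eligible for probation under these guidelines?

Base offense level for smuggling: 11.
S1 applies (level before this adjustment is 11 < 16, so +2): 11 + 2 = 13.
S2 applies: 13 − 3 = 10.
S3 does not apply.
S4 does not apply.
S5 applies: 10 + 3 = 13.
S6 applies: 13 − 2 = 11.
Final offense level: 11.
Criminal history: 0 prior points → Category 1 (0-3).
Level 11 falls in the 10-14 band.
Grid: Level 10-14 × Category 1 = 23-36 months.
Probation check: level 11 ≤ 19 and category 1 ≤ 2 → eligible.

Yes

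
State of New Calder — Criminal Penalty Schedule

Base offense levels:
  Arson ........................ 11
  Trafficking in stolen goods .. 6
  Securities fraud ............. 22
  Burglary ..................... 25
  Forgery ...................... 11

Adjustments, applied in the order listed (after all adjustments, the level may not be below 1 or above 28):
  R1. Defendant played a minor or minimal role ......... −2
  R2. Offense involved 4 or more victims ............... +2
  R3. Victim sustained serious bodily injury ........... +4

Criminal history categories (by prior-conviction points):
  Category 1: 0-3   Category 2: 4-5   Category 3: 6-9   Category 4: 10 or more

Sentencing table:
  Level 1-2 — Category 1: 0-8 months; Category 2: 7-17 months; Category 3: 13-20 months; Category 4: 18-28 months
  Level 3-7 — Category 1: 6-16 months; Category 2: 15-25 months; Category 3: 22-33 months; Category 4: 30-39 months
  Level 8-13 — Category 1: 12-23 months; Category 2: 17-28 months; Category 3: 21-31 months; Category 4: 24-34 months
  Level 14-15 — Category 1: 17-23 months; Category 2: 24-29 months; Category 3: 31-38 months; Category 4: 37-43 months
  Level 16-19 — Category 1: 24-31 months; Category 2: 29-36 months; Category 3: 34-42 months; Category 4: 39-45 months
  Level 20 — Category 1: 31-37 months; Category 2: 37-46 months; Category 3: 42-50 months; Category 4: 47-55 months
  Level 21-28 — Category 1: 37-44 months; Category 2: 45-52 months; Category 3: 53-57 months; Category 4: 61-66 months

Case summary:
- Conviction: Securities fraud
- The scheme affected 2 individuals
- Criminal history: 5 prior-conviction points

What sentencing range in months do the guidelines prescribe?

45-52 months

Base offense level for securities fraud: 22.
Final offense level: 22.
Criminal history: 5 prior points → Category 2 (4-5).
Level 22 falls in the 21-28 band.
Grid: Level 21-28 × Category 2 = 45-52 months.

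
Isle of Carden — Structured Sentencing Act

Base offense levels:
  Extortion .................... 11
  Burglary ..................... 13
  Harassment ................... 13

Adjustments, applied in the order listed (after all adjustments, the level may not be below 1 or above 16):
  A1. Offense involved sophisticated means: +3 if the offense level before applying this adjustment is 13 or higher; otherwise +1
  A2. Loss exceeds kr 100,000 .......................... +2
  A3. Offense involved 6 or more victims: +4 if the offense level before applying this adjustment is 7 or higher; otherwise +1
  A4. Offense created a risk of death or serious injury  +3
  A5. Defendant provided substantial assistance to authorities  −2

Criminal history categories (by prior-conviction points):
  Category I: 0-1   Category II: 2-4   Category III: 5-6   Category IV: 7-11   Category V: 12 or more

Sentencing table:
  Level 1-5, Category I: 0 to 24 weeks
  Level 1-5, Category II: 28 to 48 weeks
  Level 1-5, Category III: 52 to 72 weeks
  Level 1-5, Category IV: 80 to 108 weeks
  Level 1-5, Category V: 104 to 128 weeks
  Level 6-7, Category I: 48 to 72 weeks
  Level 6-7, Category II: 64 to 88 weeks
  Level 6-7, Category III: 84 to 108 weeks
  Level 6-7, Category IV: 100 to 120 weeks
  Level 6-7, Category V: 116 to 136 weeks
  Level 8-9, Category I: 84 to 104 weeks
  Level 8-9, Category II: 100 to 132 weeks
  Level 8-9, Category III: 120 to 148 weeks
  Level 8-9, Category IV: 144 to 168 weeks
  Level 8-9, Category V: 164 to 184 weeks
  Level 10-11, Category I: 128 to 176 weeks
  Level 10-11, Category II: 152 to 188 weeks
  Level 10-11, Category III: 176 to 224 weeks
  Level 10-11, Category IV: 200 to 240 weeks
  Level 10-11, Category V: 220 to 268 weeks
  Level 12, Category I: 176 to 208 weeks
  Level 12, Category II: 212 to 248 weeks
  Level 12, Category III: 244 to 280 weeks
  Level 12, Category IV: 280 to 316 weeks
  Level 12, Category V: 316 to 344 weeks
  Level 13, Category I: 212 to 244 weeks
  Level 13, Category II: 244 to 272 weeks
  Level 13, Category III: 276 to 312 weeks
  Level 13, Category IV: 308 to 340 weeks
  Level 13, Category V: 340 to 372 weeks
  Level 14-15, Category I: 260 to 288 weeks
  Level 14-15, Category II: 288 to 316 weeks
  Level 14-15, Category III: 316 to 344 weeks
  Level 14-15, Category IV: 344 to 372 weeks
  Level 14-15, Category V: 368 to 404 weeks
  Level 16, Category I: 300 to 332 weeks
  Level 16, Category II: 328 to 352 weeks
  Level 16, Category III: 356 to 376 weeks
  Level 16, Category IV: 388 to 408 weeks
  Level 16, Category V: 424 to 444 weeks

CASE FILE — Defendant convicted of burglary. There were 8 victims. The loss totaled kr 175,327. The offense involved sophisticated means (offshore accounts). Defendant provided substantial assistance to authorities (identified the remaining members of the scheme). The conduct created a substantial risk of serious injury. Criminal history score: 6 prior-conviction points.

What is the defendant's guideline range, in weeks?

356-376 weeks

Base offense level for burglary: 13.
A1 applies (level before this adjustment is 13 ≥ 13, so +3): 13 + 3 = 16.
A2 applies: 16 + 2 = 18.
A3 applies (level before this adjustment is 18 ≥ 7, so +4): 18 + 4 = 22.
A4 applies: 22 + 3 = 25.
A5 applies: 25 − 2 = 23.
Level 23 exceeds the maximum of 16; capped at 16.
Final offense level: 16.
Criminal history: 6 prior points → Category III (5-6).
Level 16 falls in the 16 band.
Grid: Level 16 × Category III = 356-376 weeks.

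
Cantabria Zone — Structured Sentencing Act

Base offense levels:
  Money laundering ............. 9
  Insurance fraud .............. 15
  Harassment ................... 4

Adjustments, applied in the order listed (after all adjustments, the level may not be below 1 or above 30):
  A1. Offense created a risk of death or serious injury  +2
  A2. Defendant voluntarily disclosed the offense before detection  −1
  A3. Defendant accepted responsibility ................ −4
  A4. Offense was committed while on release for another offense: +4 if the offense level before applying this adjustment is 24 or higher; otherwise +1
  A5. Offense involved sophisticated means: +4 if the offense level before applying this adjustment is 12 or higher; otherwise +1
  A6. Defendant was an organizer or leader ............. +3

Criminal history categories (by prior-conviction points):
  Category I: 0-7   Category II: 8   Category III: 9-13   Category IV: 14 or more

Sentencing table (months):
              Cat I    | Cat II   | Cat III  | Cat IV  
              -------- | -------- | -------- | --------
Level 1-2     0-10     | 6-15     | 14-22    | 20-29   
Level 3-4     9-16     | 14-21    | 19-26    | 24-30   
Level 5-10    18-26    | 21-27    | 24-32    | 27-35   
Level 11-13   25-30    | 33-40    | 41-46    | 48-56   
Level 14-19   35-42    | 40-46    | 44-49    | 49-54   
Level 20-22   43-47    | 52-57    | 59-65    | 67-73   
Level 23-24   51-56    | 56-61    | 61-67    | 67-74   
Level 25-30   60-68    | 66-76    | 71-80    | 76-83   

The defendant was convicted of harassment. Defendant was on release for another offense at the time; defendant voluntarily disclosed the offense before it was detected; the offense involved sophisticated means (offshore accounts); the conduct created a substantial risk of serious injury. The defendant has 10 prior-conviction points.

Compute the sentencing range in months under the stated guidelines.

24-32 months

Base offense level for harassment: 4.
A1 applies: 4 + 2 = 6.
A2 applies: 6 − 1 = 5.
A3 does not apply.
A4 applies (level before this adjustment is 5 < 24, so +1): 5 + 1 = 6.
A5 applies (level before this adjustment is 6 < 12, so +1): 6 + 1 = 7.
A6 does not apply.
Final offense level: 7.
Criminal history: 10 prior points → Category III (9-13).
Level 7 falls in the 5-10 band.
Grid: Level 5-10 × Category III = 24-32 months.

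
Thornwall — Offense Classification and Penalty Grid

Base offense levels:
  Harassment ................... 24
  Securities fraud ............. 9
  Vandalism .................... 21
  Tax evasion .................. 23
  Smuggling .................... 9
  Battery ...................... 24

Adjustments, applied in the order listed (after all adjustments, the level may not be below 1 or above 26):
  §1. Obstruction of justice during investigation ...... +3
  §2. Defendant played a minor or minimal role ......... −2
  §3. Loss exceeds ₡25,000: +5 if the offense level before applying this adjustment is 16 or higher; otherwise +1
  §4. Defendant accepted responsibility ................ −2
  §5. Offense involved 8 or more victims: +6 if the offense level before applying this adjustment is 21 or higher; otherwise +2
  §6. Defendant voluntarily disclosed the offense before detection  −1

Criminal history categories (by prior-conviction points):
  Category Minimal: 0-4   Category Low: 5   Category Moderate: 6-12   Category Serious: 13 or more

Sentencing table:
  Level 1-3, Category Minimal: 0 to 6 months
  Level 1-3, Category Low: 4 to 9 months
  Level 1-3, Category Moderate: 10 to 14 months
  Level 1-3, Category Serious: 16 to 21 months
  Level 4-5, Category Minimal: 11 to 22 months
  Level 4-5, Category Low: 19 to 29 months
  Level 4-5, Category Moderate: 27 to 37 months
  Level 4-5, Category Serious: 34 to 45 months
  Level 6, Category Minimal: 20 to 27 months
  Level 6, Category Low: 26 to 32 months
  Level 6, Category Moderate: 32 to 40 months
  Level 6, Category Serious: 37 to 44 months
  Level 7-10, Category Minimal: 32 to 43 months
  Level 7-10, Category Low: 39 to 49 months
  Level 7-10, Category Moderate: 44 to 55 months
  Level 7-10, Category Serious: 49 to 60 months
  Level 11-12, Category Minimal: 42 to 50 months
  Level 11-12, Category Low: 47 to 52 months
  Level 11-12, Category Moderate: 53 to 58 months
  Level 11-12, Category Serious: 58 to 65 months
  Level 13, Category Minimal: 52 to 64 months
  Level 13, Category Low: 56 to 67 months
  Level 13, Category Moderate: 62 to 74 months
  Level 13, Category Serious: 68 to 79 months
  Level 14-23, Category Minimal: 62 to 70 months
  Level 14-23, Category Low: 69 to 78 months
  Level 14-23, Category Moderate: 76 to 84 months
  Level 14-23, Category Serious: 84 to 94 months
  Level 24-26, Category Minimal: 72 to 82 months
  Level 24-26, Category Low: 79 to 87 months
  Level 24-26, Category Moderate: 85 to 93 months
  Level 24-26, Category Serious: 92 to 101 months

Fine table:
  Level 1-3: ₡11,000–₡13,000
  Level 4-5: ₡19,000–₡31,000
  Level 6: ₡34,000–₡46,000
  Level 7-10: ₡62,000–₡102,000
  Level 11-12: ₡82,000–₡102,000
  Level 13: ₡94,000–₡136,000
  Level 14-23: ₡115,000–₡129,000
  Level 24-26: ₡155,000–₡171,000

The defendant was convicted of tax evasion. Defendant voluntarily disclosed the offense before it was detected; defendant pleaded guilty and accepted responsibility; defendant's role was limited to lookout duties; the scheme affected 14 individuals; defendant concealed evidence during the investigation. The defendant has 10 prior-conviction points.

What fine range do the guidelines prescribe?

₡155,000–₡171,000

Base offense level for tax evasion: 23.
§1 applies: 23 + 3 = 26.
§2 applies: 26 − 2 = 24.
§4 applies: 24 − 2 = 22.
§5 applies (level before this adjustment is 22 ≥ 21, so +6): 22 + 6 = 28.
§6 applies: 28 − 1 = 27.
Level 27 exceeds the maximum of 26; capped at 26.
Final offense level: 26.
Level 26 falls in the 24-26 band.
Fine table: Level 24-26 → ₡155,000–₡171,000.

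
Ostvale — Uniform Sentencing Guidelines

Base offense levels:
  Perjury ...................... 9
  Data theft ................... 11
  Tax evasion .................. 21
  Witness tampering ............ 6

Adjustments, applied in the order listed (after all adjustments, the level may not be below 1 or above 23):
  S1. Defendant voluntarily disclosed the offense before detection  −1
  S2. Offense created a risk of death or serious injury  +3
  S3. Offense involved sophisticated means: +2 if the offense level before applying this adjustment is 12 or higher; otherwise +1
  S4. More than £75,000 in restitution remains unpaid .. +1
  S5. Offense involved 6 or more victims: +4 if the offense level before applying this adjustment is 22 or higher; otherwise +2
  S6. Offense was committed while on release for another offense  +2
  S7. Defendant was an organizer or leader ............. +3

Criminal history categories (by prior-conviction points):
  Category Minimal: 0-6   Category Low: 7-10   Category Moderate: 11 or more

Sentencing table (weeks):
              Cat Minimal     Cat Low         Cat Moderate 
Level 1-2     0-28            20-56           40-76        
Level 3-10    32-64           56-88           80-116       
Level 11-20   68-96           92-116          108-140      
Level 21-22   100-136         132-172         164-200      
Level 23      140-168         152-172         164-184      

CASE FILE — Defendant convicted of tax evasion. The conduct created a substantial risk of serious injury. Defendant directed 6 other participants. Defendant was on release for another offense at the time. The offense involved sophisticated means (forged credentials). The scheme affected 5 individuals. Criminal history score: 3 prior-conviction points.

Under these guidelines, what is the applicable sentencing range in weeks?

Base offense level for tax evasion: 21.
S2 applies: 21 + 3 = 24.
S3 applies (level before this adjustment is 24 ≥ 12, so +2): 24 + 2 = 26.
S5 does not apply.
S6 applies: 26 + 2 = 28.
S7 applies: 28 + 3 = 31.
Level 31 exceeds the maximum of 23; capped at 23.
Final offense level: 23.
Criminal history: 3 prior points → Category Minimal (0-6).
Level 23 falls in the 23 band.
Grid: Level 23 × Category Minimal = 140-168 weeks.

140-168 weeks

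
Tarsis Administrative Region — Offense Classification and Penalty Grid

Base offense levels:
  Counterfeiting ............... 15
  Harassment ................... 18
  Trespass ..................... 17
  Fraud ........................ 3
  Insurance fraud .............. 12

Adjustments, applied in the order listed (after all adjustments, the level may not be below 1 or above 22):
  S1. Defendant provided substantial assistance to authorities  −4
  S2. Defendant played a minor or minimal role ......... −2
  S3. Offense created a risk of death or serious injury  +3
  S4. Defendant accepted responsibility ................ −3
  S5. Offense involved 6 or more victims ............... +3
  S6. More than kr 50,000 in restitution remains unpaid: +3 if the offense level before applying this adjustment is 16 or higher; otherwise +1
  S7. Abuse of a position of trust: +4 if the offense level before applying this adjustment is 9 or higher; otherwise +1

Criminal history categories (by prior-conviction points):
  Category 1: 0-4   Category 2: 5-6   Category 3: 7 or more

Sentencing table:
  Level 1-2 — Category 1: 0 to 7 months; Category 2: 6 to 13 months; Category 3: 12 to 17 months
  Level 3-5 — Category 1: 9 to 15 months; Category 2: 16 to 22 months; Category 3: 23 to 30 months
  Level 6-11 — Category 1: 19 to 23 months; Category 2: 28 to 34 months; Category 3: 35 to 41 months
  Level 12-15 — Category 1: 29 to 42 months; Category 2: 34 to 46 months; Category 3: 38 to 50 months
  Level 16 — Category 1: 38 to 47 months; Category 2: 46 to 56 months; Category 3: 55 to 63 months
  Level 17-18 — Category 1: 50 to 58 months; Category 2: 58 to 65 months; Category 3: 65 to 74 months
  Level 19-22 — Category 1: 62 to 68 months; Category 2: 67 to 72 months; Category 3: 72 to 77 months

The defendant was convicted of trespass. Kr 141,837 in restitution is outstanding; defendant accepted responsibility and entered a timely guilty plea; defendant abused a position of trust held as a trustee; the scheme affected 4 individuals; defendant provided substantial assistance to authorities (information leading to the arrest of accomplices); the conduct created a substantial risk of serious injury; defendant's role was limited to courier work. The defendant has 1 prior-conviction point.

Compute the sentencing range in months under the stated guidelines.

38-47 months

Base offense level for trespass: 17.
S1 applies: 17 − 4 = 13.
S2 applies: 13 − 2 = 11.
S3 applies: 11 + 3 = 14.
S4 applies: 14 − 3 = 11.
S6 applies (level before this adjustment is 11 < 16, so +1): 11 + 1 = 12.
S7 applies (level before this adjustment is 12 ≥ 9, so +4): 12 + 4 = 16.
Final offense level: 16.
Criminal history: 1 prior point → Category 1 (0-4).
Level 16 falls in the 16 band.
Grid: Level 16 × Category 1 = 38-47 months.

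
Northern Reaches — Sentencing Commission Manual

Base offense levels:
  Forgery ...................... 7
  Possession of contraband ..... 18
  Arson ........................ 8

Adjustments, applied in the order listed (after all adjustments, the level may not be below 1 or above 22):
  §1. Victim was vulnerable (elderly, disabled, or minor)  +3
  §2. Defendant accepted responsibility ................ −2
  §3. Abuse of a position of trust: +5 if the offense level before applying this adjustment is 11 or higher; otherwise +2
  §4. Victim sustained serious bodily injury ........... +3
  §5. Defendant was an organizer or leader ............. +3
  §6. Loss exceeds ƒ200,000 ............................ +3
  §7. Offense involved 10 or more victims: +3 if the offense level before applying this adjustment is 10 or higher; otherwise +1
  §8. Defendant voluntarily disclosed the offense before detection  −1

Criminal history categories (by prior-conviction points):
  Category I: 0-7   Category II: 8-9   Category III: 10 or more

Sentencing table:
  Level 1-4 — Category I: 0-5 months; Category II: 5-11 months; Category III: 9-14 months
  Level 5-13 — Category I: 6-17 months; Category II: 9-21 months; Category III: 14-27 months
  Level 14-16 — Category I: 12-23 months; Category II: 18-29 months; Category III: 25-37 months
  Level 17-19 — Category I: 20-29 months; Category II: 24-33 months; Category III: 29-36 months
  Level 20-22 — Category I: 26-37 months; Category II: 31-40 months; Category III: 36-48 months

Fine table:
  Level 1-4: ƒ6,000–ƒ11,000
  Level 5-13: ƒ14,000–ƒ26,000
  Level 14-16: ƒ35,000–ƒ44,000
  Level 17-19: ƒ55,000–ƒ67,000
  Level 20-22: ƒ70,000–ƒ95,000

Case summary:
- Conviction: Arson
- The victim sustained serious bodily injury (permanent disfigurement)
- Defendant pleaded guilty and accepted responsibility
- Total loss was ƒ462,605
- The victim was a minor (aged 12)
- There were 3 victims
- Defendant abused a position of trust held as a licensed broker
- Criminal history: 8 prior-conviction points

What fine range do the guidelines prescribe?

Base offense level for arson: 8.
§1 applies: 8 + 3 = 11.
§2 applies: 11 − 2 = 9.
§3 applies (level before this adjustment is 9 < 11, so +2): 9 + 2 = 11.
§4 applies: 11 + 3 = 14.
§6 applies: 14 + 3 = 17.
§7 does not apply.
Final offense level: 17.
Level 17 falls in the 17-19 band.
Fine table: Level 17-19 → ƒ55,000–ƒ67,000.

ƒ55,000–ƒ67,000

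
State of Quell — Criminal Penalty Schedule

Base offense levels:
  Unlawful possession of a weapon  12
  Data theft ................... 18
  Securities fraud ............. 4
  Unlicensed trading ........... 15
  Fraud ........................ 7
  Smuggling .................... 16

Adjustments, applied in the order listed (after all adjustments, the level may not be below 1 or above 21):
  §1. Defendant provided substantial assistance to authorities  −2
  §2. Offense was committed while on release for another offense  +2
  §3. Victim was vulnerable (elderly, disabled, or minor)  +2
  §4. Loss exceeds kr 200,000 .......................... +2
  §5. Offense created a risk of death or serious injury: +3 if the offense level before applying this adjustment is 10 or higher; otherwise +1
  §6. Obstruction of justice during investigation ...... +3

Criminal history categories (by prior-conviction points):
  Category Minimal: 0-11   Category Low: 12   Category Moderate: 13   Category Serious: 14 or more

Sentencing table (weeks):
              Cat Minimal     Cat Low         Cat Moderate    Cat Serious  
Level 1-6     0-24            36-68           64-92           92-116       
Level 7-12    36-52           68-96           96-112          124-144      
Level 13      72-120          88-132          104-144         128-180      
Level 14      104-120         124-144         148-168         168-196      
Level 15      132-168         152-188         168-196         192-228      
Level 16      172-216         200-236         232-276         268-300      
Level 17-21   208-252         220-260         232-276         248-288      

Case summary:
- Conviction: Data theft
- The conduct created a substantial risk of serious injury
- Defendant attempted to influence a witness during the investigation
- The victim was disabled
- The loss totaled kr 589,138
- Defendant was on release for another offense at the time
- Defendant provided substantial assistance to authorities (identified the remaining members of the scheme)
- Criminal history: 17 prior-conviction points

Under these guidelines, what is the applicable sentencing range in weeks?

Base offense level for data theft: 18.
§1 applies: 18 − 2 = 16.
§2 applies: 16 + 2 = 18.
§3 applies: 18 + 2 = 20.
§4 applies: 20 + 2 = 22.
§5 applies (level before this adjustment is 22 ≥ 10, so +3): 22 + 3 = 25.
§6 applies: 25 + 3 = 28.
Level 28 exceeds the maximum of 21; capped at 21.
Final offense level: 21.
Criminal history: 17 prior points → Category Serious (14+).
Level 21 falls in the 17-21 band.
Grid: Level 17-21 × Category Serious = 248-288 weeks.

248-288 weeks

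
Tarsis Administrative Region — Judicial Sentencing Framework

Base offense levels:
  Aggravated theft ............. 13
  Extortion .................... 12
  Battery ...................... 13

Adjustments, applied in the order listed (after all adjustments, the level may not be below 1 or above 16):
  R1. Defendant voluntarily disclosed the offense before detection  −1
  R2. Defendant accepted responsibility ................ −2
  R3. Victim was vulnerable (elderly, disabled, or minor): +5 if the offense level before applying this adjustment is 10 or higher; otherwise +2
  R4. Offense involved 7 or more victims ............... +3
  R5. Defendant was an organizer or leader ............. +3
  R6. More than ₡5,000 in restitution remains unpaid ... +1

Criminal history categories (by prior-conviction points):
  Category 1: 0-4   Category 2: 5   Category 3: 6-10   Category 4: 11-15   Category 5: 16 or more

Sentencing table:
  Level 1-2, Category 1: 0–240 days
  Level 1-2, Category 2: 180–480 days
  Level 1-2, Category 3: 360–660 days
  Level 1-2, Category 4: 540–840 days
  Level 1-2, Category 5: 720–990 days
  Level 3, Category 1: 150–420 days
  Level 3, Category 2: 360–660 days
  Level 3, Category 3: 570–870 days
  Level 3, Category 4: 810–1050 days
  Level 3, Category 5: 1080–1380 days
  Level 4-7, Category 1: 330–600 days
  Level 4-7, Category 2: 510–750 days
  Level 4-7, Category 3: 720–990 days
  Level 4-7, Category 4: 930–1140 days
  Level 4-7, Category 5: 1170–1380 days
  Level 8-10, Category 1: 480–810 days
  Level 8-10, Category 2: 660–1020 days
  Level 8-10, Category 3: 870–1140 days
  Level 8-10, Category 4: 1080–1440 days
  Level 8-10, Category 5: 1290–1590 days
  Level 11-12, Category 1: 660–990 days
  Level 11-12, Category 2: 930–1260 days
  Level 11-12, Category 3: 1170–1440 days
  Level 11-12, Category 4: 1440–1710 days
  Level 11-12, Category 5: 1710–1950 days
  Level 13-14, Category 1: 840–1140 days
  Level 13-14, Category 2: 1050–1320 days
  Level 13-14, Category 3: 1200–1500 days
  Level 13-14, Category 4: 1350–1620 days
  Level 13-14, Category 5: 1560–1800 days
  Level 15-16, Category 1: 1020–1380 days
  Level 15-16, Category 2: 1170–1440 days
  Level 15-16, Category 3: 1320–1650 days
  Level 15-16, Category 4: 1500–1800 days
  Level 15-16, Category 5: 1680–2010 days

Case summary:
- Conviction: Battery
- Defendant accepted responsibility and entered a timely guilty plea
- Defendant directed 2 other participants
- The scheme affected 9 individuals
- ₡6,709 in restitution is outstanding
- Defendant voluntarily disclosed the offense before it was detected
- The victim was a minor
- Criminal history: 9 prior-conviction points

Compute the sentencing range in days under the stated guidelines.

Base offense level for battery: 13.
R1 applies: 13 − 1 = 12.
R2 applies: 12 − 2 = 10.
R3 applies (level before this adjustment is 10 ≥ 10, so +5): 10 + 5 = 15.
R4 applies: 15 + 3 = 18.
R5 applies: 18 + 3 = 21.
R6 applies: 21 + 1 = 22.
Level 22 exceeds the maximum of 16; capped at 16.
Final offense level: 16.
Criminal history: 9 prior points → Category 3 (6-10).
Level 16 falls in the 15-16 band.
Grid: Level 15-16 × Category 3 = 1320-1650 days.

1320-1650 days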